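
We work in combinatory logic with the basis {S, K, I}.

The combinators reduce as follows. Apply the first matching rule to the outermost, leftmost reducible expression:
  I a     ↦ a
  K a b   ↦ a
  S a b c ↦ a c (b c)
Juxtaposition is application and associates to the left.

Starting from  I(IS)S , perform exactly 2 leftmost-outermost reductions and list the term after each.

  start: I(IS)S
  →1  ISS
  →2  SS

Answer: after 2 steps: SS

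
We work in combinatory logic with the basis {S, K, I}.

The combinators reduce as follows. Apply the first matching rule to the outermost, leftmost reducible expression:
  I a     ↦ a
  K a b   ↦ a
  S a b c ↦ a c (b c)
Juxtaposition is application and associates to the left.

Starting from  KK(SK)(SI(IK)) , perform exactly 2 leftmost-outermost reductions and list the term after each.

  start: KK(SK)(SI(IK))
  [1] K(SI(IK))
  [2] K(SIK)

Answer: after 2 steps: K(SIK)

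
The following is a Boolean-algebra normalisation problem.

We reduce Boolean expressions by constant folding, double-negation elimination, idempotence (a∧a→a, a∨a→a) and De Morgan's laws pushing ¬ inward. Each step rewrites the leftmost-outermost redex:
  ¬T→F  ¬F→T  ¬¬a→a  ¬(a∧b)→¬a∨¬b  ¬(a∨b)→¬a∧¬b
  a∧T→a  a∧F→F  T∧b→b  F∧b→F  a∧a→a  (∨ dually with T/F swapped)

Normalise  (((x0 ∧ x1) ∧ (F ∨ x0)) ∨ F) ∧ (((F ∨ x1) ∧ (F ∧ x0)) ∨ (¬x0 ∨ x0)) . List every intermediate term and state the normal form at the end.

  start: (((x0 ∧ x1) ∧ (F ∨ x0)) ∨ F) ∧ (((F ∨ x1) ∧ (F ∧ x0)) ∨ (¬x0 ∨ x0))
  →1  ((x0 ∧ x1) ∧ (F ∨ x0)) ∧ (((F ∨ x1) ∧ (F ∧ x0)) ∨ (¬x0 ∨ x0))
  →2  ((x0 ∧ x1) ∧ x0) ∧ (((F ∨ x1) ∧ (F ∧ x0)) ∨ (¬x0 ∨ x0))
  →3  ((x0 ∧ x1) ∧ x0) ∧ ((x1 ∧ (F ∧ x0)) ∨ (¬x0 ∨ x0))
  →4  ((x0 ∧ x1) ∧ x0) ∧ ((x1 ∧ F) ∨ (¬x0 ∨ x0))
  →5  ((x0 ∧ x1) ∧ x0) ∧ (F ∨ (¬x0 ∨ x0))
  →6  ((x0 ∧ x1) ∧ x0) ∧ (¬x0 ∨ x0)

Answer: normal form = ((x0 ∧ x1) ∧ x0) ∧ (¬x0 ∨ x0)  (in 6 steps)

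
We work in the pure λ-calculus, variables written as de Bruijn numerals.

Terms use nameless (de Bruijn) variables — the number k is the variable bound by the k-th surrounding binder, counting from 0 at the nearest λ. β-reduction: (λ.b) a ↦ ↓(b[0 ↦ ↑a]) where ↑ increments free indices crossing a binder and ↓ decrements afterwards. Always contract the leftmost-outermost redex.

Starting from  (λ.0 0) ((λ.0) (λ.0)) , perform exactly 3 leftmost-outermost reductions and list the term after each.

  start: (λ.0 0) ((λ.0) (λ.0))
  [1] (λ.0) (λ.0) ((λ.0) (λ.0))
  [2] (λ.0) ((λ.0) (λ.0))
  [3] (λ.0) (λ.0)

Answer: after 3 steps: (λ.0) (λ.0)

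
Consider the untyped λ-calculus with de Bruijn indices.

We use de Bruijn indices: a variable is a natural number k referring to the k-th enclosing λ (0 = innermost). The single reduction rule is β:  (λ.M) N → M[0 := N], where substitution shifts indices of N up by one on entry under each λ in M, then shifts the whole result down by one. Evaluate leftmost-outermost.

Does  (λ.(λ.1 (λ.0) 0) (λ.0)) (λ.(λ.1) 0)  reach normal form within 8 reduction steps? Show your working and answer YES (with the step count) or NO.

Answer: YES — reaches normal form λ.0 in 5 ≤ 8 steps

Working:
  start: (λ.(λ.1 (λ.0) 0) (λ.0)) (λ.(λ.1) 0)
  [1] (λ.(λ.(λ.1) 0) (λ.0) 0) (λ.0)
  [2] (λ.(λ.1) 0) (λ.0) (λ.0)
  [3] (λ.λ.0) (λ.0) (λ.0)
  [4] (λ.0) (λ.0)
  [5] λ.0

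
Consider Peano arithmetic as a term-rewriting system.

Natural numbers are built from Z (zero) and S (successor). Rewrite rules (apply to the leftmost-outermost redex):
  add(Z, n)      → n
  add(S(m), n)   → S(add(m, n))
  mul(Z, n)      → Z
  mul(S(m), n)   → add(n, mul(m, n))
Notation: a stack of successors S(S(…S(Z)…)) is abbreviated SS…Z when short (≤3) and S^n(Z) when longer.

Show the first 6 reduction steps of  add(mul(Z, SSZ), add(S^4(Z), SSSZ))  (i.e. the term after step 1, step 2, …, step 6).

Answer: after 6 steps: S(S(S(S(add(Z, SSSZ)))))

Working:
  start: add(mul(Z, SSZ), add(S^4(Z), SSSZ))
  →1  add(Z, add(S^4(Z), SSSZ))
  →2  add(S^4(Z), SSSZ)
  →3  S(add(SSSZ, SSSZ))
  →4  S(S(add(SSZ, SSSZ)))
  →5  S(S(S(add(SZ, SSSZ))))
  →6  S(S(S(S(add(Z, SSSZ)))))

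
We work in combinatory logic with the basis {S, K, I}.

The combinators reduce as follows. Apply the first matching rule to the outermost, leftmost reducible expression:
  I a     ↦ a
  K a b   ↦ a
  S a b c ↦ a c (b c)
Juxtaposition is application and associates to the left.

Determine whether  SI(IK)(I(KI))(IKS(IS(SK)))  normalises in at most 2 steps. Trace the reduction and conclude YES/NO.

  start: SI(IK)(I(KI))(IKS(IS(SK)))
  [1] I(I(KI))(IK(I(KI)))(IKS(IS(SK)))
  [2] I(KI)(IK(I(KI)))(IKS(IS(SK)))

Answer: NO — after 2 steps the term is I(KI)(IK(I(KI)))(IKS(IS(SK))), not yet normal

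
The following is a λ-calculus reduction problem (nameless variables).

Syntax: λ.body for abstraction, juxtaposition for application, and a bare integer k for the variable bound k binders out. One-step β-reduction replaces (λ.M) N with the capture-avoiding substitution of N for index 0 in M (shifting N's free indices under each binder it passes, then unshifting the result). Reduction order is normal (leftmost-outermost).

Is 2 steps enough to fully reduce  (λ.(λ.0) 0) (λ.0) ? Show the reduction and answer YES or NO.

  start: (λ.(λ.0) 0) (λ.0)
  [1] (λ.0) (λ.0)
  [2] λ.0

Answer: YES — reaches normal form λ.0 in 2 ≤ 2 steps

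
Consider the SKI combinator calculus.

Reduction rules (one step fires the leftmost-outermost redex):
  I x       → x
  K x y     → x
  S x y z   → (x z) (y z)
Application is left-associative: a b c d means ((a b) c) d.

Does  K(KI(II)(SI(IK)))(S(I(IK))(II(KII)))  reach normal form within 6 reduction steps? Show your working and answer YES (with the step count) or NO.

Answer: YES — reaches normal form SIK in 4 ≤ 6 steps

Working:
  start: K(KI(II)(SI(IK)))(S(I(IK))(II(KII)))
  →1  KI(II)(SI(IK))
  →2  I(SI(IK))
  →3  SI(IK)
  →4  SIK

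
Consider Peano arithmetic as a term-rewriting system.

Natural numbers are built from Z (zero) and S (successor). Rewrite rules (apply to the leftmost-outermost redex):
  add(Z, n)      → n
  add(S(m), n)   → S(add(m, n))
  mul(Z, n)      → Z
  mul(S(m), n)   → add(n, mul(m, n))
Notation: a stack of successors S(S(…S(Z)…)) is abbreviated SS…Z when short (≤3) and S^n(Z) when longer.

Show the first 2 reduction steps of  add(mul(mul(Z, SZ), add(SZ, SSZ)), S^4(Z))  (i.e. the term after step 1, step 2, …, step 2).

  start: add(mul(mul(Z, SZ), add(SZ, SSZ)), S^4(Z))
  [1] add(mul(Z, add(SZ, SSZ)), S^4(Z))
  [2] add(Z, S^4(Z))

Answer: after 2 steps: add(Z, S^4(Z))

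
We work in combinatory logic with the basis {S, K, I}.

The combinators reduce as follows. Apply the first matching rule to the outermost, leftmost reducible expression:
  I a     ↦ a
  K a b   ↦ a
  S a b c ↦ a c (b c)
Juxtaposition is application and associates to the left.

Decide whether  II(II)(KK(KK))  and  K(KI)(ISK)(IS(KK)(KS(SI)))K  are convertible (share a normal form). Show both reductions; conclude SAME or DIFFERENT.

Answer: SAME — A ⇓ K, B ⇓ K

Reduction:
Term A:
  start: II(II)(KK(KK))
  [1] I(II)(KK(KK))
  [2] II(KK(KK))
  [3] I(KK(KK))
  [4] KK(KK)
  [5] K

Term B:
  start: K(KI)(ISK)(IS(KK)(KS(SI)))K
  [1] KI(IS(KK)(KS(SI)))K
  [2] IK
  [3] K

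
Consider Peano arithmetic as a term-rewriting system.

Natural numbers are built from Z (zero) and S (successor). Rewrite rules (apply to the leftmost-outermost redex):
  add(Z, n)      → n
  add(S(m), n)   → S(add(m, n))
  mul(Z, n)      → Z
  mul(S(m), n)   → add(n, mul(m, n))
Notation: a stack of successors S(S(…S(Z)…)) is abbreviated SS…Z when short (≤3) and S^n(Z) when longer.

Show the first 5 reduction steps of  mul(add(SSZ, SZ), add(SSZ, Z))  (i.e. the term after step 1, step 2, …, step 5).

Answer: after 5 steps: S(add(S(add(Z, Z)), mul(add(SZ, SZ), add(SSZ, Z))))

Derivation:
  start: mul(add(SSZ, SZ), add(SSZ, Z))
  step 1: mul(S(add(SZ, SZ)), add(SSZ, Z))
  step 2: add(add(SSZ, Z), mul(add(SZ, SZ), add(SSZ, Z)))
  step 3: add(S(add(SZ, Z)), mul(add(SZ, SZ), add(SSZ, Z)))
  step 4: S(add(add(SZ, Z), mul(add(SZ, SZ), add(SSZ, Z))))
  step 5: S(add(S(add(Z, Z)), mul(add(SZ, SZ), add(SSZ, Z))))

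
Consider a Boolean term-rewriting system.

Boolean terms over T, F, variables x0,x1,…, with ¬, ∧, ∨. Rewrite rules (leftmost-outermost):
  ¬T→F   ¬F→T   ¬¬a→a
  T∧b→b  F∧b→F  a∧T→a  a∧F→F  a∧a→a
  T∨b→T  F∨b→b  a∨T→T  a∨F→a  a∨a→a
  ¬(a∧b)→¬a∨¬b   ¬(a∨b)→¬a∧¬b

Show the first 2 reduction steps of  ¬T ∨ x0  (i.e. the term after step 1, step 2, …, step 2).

Answer: after 2 steps: x0

Reduction:
  start: ¬T ∨ x0
  [1] F ∨ x0
  [2] x0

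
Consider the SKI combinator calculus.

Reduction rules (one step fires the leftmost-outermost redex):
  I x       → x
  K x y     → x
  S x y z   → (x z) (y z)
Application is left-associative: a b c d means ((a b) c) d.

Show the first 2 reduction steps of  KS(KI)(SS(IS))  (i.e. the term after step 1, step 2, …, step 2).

  start: KS(KI)(SS(IS))
  →1  S(SS(IS))
  →2  S(SSS)

Answer: after 2 steps: S(SSS)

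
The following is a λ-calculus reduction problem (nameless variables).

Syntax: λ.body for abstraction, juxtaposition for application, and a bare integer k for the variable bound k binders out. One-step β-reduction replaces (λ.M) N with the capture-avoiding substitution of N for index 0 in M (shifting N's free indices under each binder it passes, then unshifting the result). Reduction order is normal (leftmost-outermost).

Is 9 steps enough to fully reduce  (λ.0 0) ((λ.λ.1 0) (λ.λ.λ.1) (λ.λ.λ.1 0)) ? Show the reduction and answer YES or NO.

  start: (λ.0 0) ((λ.λ.1 0) (λ.λ.λ.1) (λ.λ.λ.1 0))
  step 1: (λ.λ.1 0) (λ.λ.λ.1) (λ.λ.λ.1 0) ((λ.λ.1 0) (λ.λ.λ.1) (λ.λ.λ.1 0))
  step 2: (λ.(λ.λ.λ.1) 0) (λ.λ.λ.1 0) ((λ.λ.1 0) (λ.λ.λ.1) (λ.λ.λ.1 0))
  step 3: (λ.λ.λ.1) (λ.λ.λ.1 0) ((λ.λ.1 0) (λ.λ.λ.1) (λ.λ.λ.1 0))
  step 4: (λ.λ.1) ((λ.λ.1 0) (λ.λ.λ.1) (λ.λ.λ.1 0))
  step 5: λ.(λ.λ.1 0) (λ.λ.λ.1) (λ.λ.λ.1 0)
  step 6: λ.(λ.(λ.λ.λ.1) 0) (λ.λ.λ.1 0)
  step 7: λ.(λ.λ.λ.1) (λ.λ.λ.1 0)
  step 8: λ.λ.λ.1

Answer: YES — reaches normal form λ.λ.λ.1 in 8 ≤ 9 steps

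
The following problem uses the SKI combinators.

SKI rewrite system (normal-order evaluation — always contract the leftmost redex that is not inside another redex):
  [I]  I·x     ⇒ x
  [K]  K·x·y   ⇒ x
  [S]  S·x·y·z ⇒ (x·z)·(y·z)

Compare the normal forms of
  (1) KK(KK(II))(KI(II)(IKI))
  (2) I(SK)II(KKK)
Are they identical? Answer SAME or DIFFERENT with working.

Term A:
  start: KK(KK(II))(KI(II)(IKI))
  [1] K(KI(II)(IKI))
  [2] K(I(IKI))
  [3] K(IKI)
  [4] K(KI)

Term B:
  start: I(SK)II(KKK)
  [1] SKII(KKK)
  [2] KI(II)(KKK)
  [3] I(KKK)
  [4] KKK
  [5] K

Answer: DIFFERENT — A ⇓ K(KI), B ⇓ K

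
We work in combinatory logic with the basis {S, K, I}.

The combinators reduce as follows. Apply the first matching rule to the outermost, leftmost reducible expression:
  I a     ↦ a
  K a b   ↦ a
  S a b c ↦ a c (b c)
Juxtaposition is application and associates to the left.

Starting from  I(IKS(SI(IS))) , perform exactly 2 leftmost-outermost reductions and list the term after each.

Answer: after 2 steps: KS(SI(IS))

Derivation:
  start: I(IKS(SI(IS)))
  step 1: IKS(SI(IS))
  step 2: KS(SI(IS))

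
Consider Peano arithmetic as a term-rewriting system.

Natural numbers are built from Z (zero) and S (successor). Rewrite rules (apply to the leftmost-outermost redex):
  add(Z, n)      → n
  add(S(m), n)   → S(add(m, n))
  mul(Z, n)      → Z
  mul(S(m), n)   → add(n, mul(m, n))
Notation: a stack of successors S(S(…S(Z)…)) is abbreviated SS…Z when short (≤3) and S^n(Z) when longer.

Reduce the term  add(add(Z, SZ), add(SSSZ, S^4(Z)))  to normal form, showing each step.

  start: add(add(Z, SZ), add(SSSZ, S^4(Z)))
  →1  add(SZ, add(SSSZ, S^4(Z)))
  →2  S(add(Z, add(SSSZ, S^4(Z))))
  →3  S(add(SSSZ, S^4(Z)))
  →4  S(S(add(SSZ, S^4(Z))))
  →5  S(S(S(add(SZ, S^4(Z)))))
  →6  S(S(S(S(add(Z, S^4(Z))))))
  →7  S^8(Z)

Answer: normal form = S^8(Z)  (in 7 steps)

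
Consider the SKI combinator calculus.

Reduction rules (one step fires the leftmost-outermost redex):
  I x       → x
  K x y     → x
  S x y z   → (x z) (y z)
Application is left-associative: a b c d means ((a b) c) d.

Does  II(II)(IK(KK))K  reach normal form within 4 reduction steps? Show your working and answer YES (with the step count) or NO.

  start: II(II)(IK(KK))K
  [1] I(II)(IK(KK))K
  [2] II(IK(KK))K
  [3] I(IK(KK))K
  [4] IK(KK)K

Answer: NO — after 4 steps the term is IK(KK)K, not yet normal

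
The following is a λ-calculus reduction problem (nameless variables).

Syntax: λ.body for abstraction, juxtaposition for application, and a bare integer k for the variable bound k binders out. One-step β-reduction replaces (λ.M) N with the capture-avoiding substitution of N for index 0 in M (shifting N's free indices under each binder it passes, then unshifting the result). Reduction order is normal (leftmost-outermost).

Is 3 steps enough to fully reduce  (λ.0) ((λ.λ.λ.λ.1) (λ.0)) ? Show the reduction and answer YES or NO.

  start: (λ.0) ((λ.λ.λ.λ.1) (λ.0))
  step 1: (λ.λ.λ.λ.1) (λ.0)
  step 2: λ.λ.λ.1

Answer: YES — reaches normal form λ.λ.λ.1 in 2 ≤ 3 steps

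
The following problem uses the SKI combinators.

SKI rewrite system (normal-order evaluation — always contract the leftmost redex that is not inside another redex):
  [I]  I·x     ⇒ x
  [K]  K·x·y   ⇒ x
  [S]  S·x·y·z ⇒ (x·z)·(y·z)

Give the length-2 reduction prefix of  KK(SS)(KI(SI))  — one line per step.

Answer: after 2 steps: KI

Derivation:
  start: KK(SS)(KI(SI))
  →1  K(KI(SI))
  →2  KI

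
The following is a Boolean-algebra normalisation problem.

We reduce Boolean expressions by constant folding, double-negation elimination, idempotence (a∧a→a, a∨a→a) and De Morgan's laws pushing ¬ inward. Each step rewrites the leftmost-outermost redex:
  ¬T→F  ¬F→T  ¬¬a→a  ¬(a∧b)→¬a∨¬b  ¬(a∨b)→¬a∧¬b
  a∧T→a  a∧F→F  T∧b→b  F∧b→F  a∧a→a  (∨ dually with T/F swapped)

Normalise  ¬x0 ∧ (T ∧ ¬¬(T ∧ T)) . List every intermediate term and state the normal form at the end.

  start: ¬x0 ∧ (T ∧ ¬¬(T ∧ T))
  step 1: ¬x0 ∧ ¬¬(T ∧ T)
  step 2: ¬x0 ∧ (T ∧ T)
  step 3: ¬x0 ∧ T
  step 4: ¬x0

Answer: normal form = ¬x0  (in 4 steps)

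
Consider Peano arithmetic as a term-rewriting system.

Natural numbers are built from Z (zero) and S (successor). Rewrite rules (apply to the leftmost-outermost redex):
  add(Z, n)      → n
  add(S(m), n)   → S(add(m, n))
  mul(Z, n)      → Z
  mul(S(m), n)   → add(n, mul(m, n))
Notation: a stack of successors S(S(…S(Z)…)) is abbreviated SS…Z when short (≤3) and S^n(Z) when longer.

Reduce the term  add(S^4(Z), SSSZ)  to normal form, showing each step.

Answer: normal form = S^7(Z)  (in 5 steps)

Reduction:
  start: add(S^4(Z), SSSZ)
  →1  S(add(SSSZ, SSSZ))
  →2  S(S(add(SSZ, SSSZ)))
  →3  S(S(S(add(SZ, SSSZ))))
  →4  S(S(S(S(add(Z, SSSZ)))))
  →5  S^7(Z)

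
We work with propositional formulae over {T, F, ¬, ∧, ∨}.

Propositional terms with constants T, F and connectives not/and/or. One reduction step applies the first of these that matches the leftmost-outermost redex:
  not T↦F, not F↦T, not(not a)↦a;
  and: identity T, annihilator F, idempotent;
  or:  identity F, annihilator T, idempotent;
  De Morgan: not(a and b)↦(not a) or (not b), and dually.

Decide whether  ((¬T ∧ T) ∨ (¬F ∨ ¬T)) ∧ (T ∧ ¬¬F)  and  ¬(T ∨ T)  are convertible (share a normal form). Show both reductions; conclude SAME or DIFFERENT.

Answer: SAME — A ⇓ F, B ⇓ F

Reduction:
Term A:
  start: ((¬T ∧ T) ∨ (¬F ∨ ¬T)) ∧ (T ∧ ¬¬F)
  →1  (¬T ∨ (¬F ∨ ¬T)) ∧ (T ∧ ¬¬F)
  →2  (F ∨ (¬F ∨ ¬T)) ∧ (T ∧ ¬¬F)
  →3  (¬F ∨ ¬T) ∧ (T ∧ ¬¬F)
  →4  (T ∨ ¬T) ∧ (T ∧ ¬¬F)
  →5  T ∧ (T ∧ ¬¬F)
  →6  T ∧ ¬¬F
  →7  ¬¬F
  →8  F

Term B:
  start: ¬(T ∨ T)
  →1  ¬T ∧ ¬T
  →2  ¬T
  →3  F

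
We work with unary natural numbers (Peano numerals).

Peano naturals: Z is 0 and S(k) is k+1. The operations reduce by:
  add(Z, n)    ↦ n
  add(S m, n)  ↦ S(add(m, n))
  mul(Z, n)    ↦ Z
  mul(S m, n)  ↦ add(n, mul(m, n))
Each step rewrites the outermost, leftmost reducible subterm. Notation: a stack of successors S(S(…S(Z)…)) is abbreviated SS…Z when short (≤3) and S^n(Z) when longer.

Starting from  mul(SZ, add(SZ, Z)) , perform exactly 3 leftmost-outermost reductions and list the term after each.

  start: mul(SZ, add(SZ, Z))
  [1] add(add(SZ, Z), mul(Z, add(SZ, Z)))
  [2] add(S(add(Z, Z)), mul(Z, add(SZ, Z)))
  [3] S(add(add(Z, Z), mul(Z, add(SZ, Z))))

Answer: after 3 steps: S(add(add(Z, Z), mul(Z, add(SZ, Z))))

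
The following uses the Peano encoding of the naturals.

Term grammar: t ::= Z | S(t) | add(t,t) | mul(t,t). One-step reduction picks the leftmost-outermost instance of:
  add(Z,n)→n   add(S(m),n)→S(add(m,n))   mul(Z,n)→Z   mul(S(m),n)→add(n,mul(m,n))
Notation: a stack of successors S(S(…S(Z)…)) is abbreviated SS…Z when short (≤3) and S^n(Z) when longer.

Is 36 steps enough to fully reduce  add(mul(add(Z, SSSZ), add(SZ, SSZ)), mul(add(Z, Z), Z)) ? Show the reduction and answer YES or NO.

Answer: YES — reaches normal form S^9(Z) in 35 ≤ 36 steps

Working:
  start: add(mul(add(Z, SSSZ), add(SZ, SSZ)), mul(add(Z, Z), Z))
  [1] add(mul(SSSZ, add(SZ, SSZ)), mul(add(Z, Z), Z))
  [2] add(add(add(SZ, SSZ), mul(SSZ, add(SZ, SSZ))), mul(add(Z, Z), Z))
  [3] add(add(S(add(Z, SSZ)), mul(SSZ, add(SZ, SSZ))), mul(add(Z, Z), Z))
  [4] add(S(add(add(Z, SSZ), mul(SSZ, add(SZ, SSZ)))), mul(add(Z, Z), Z))
  [5] S(add(add(add(Z, SSZ), mul(SSZ, add(SZ, SSZ))), mul(add(Z, Z), Z)))
  [6] S(add(add(SSZ, mul(SSZ, add(SZ, SSZ))), mul(add(Z, Z), Z)))
  [7] S(add(S(add(SZ, mul(SSZ, add(SZ, SSZ)))), mul(add(Z, Z), Z)))
  [8] S(S(add(add(SZ, mul(SSZ, add(SZ, SSZ))), mul(add(Z, Z), Z))))
  [9] S(S(add(S(add(Z, mul(SSZ, add(SZ, SSZ)))), mul(add(Z, Z), Z))))
  [10] S(S(S(add(add(Z, mul(SSZ, add(SZ, SSZ))), mul(add(Z, Z), Z)))))
  [11] S(S(S(add(mul(SSZ, add(SZ, SSZ)), mul(add(Z, Z), Z)))))
  [12] S(S(S(add(add(add(SZ, SSZ), mul(SZ, add(SZ, SSZ))), mul(add(Z, Z), Z)))))
  [13] S(S(S(add(add(S(add(Z, SSZ)), mul(SZ, add(SZ, SSZ))), mul(add(Z, Z), Z)))))
  [14] S(S(S(add(S(add(add(Z, SSZ), mul(SZ, add(SZ, SSZ)))), mul(add(Z, Z), Z)))))
  [15] S(S(S(S(add(add(add(Z, SSZ), mul(SZ, add(SZ, SSZ))), mul(add(Z, Z), Z))))))
  [16] S(S(S(S(add(add(SSZ, mul(SZ, add(SZ, SSZ))), mul(add(Z, Z), Z))))))
  [17] S(S(S(S(add(S(add(SZ, mul(SZ, add(SZ, SSZ)))), mul(add(Z, Z), Z))))))
  [18] S(S(S(S(S(add(add(SZ, mul(SZ, add(SZ, SSZ))), mul(add(Z, Z), Z)))))))
  [19] S(S(S(S(S(add(S(add(Z, mul(SZ, add(SZ, SSZ)))), mul(add(Z, Z), Z)))))))
  [20] S(S(S(S(S(S(add(add(Z, mul(SZ, add(SZ, SSZ))), mul(add(Z, Z), Z))))))))
  [21] S(S(S(S(S(S(add(mul(SZ, add(SZ, SSZ)), mul(add(Z, Z), Z))))))))
  [22] S(S(S(S(S(S(add(add(add(SZ, SSZ), mul(Z, add(SZ, SSZ))), mul(add(Z, Z), Z))))))))
  [23] S(S(S(S(S(S(add(add(S(add(Z, SSZ)), mul(Z, add(SZ, SSZ))), mul(add(Z, Z), Z))))))))
  [24] S(S(S(S(S(S(add(S(add(add(Z, SSZ), mul(Z, add(SZ, SSZ)))), mul(add(Z, Z), Z))))))))
  [25] S(S(S(S(S(S(S(add(add(add(Z, SSZ), mul(Z, add(SZ, SSZ))), mul(add(Z, Z), Z)))))))))
  [26] S(S(S(S(S(S(S(add(add(SSZ, mul(Z, add(SZ, SSZ))), mul(add(Z, Z), Z)))))))))
  [27] S(S(S(S(S(S(S(add(S(add(SZ, mul(Z, add(SZ, SSZ)))), mul(add(Z, Z), Z)))))))))
  [28] S(S(S(S(S(S(S(S(add(add(SZ, mul(Z, add(SZ, SSZ))), mul(add(Z, Z), Z))))))))))
  [29] S(S(S(S(S(S(S(S(add(S(add(Z, mul(Z, add(SZ, SSZ)))), mul(add(Z, Z), Z))))))))))
  [30] S(S(S(S(S(S(S(S(S(add(add(Z, mul(Z, add(SZ, SSZ))), mul(add(Z, Z), Z)))))))))))
  [31] S(S(S(S(S(S(S(S(S(add(mul(Z, add(SZ, SSZ)), mul(add(Z, Z), Z)))))))))))
  [32] S(S(S(S(S(S(S(S(S(add(Z, mul(add(Z, Z), Z)))))))))))
  [33] S(S(S(S(S(S(S(S(S(mul(add(Z, Z), Z))))))))))
  [34] S(S(S(S(S(S(S(S(S(mul(Z, Z))))))))))
  [35] S^9(Z)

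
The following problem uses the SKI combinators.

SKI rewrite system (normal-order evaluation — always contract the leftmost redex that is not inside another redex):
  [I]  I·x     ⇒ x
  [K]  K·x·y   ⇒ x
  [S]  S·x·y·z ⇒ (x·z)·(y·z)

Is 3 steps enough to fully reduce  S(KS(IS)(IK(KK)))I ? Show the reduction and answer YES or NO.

Answer: YES — reaches normal form S(S(K(KK)))I in 2 ≤ 3 steps

Working:
  start: S(KS(IS)(IK(KK)))I
  step 1: S(S(IK(KK)))I
  step 2: S(S(K(KK)))I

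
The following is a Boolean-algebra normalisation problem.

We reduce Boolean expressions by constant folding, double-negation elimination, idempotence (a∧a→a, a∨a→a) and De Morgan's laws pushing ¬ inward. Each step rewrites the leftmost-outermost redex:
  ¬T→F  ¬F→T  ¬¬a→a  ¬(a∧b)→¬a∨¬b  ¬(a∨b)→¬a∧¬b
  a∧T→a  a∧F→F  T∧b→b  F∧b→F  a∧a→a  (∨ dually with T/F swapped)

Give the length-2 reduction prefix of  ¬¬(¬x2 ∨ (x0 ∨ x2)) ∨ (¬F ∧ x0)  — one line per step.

  start: ¬¬(¬x2 ∨ (x0 ∨ x2)) ∨ (¬F ∧ x0)
  →1  (¬x2 ∨ (x0 ∨ x2)) ∨ (¬F ∧ x0)
  →2  (¬x2 ∨ (x0 ∨ x2)) ∨ (T ∧ x0)

Answer: after 2 steps: (¬x2 ∨ (x0 ∨ x2)) ∨ (T ∧ x0)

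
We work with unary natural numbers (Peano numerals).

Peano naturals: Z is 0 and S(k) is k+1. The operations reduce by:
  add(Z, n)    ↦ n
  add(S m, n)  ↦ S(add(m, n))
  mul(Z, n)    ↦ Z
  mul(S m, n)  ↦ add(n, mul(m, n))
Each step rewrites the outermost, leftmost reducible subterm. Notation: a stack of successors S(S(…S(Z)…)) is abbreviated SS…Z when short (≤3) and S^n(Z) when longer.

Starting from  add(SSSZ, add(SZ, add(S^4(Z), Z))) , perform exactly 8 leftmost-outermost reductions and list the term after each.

  start: add(SSSZ, add(SZ, add(S^4(Z), Z)))
  [1] S(add(SSZ, add(SZ, add(S^4(Z), Z))))
  [2] S(S(add(SZ, add(SZ, add(S^4(Z), Z)))))
  [3] S(S(S(add(Z, add(SZ, add(S^4(Z), Z))))))
  [4] S(S(S(add(SZ, add(S^4(Z), Z)))))
  [5] S(S(S(S(add(Z, add(S^4(Z), Z))))))
  [6] S(S(S(S(add(S^4(Z), Z)))))
  [7] S(S(S(S(S(add(SSSZ, Z))))))
  [8] S(S(S(S(S(S(add(SSZ, Z)))))))

Answer: after 8 steps: S(S(S(S(S(S(add(SSZ, Z)))))))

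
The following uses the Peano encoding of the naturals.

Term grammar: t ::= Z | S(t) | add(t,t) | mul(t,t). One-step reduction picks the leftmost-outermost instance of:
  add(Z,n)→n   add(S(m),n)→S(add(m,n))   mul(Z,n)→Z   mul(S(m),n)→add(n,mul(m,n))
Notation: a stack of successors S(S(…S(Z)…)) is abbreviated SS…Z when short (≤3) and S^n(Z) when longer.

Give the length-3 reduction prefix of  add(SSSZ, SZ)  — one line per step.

  start: add(SSSZ, SZ)
  →1  S(add(SSZ, SZ))
  →2  S(S(add(SZ, SZ)))
  →3  S(S(S(add(Z, SZ))))

Answer: after 3 steps: S(S(S(add(Z, SZ))))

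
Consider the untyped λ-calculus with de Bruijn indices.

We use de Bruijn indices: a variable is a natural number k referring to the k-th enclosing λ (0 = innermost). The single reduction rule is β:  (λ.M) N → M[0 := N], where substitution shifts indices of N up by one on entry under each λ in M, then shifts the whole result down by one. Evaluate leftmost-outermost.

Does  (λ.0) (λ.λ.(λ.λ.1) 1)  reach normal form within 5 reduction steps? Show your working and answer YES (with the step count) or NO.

  start: (λ.0) (λ.λ.(λ.λ.1) 1)
  step 1: λ.λ.(λ.λ.1) 1
  step 2: λ.λ.λ.2

Answer: YES — reaches normal form λ.λ.λ.2 in 2 ≤ 5 steps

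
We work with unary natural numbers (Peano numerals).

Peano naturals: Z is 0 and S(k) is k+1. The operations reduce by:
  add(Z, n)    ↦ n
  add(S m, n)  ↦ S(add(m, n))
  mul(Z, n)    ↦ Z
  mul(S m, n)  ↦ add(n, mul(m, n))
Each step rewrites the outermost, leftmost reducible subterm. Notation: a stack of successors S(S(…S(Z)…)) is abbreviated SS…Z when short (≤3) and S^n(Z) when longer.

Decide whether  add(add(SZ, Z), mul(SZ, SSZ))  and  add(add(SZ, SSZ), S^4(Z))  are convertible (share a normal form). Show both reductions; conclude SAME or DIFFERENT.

Answer: DIFFERENT — A ⇓ SSSZ, B ⇓ S^7(Z)

Derivation:
Term A:
  start: add(add(SZ, Z), mul(SZ, SSZ))
  step 1: add(S(add(Z, Z)), mul(SZ, SSZ))
  step 2: S(add(add(Z, Z), mul(SZ, SSZ)))
  step 3: S(add(Z, mul(SZ, SSZ)))
  step 4: S(mul(SZ, SSZ))
  step 5: S(add(SSZ, mul(Z, SSZ)))
  step 6: S(S(add(SZ, mul(Z, SSZ))))
  step 7: S(S(S(add(Z, mul(Z, SSZ)))))
  step 8: S(S(S(mul(Z, SSZ))))
  step 9: SSSZ

Term B:
  start: add(add(SZ, SSZ), S^4(Z))
  step 1: add(S(add(Z, SSZ)), S^4(Z))
  step 2: S(add(add(Z, SSZ), S^4(Z)))
  step 3: S(add(SSZ, S^4(Z)))
  step 4: S(S(add(SZ, S^4(Z))))
  step 5: S(S(S(add(Z, S^4(Z)))))
  step 6: S^7(Z)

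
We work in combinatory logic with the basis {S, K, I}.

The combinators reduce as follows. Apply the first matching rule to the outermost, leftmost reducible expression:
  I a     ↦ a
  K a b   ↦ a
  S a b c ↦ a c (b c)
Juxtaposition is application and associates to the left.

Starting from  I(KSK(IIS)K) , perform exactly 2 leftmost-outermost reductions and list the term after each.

Answer: after 2 steps: S(IIS)K

Working:
  start: I(KSK(IIS)K)
  step 1: KSK(IIS)K
  step 2: S(IIS)K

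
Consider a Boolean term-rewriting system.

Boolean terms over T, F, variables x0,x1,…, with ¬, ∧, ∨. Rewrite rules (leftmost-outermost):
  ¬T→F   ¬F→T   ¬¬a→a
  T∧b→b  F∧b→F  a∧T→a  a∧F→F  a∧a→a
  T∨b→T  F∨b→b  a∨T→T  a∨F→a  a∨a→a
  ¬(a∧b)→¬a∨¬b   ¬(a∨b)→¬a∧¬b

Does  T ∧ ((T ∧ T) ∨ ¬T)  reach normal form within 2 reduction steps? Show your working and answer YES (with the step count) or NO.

Answer: NO — after 2 steps the term is T ∨ ¬T, not yet normal

Working:
  start: T ∧ ((T ∧ T) ∨ ¬T)
  step 1: (T ∧ T) ∨ ¬T
  step 2: T ∨ ¬T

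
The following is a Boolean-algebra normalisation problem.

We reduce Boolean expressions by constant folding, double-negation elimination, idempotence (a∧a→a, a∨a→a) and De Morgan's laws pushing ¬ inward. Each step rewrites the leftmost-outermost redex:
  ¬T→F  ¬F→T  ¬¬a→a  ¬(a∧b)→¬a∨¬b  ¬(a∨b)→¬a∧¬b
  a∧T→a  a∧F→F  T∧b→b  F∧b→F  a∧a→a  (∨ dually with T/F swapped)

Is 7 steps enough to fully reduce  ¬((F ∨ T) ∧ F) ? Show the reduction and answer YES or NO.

  start: ¬((F ∨ T) ∧ F)
  step 1: ¬(F ∨ T) ∨ ¬F
  step 2: (¬F ∧ ¬T) ∨ ¬F
  step 3: (T ∧ ¬T) ∨ ¬F
  step 4: ¬T ∨ ¬F
  step 5: F ∨ ¬F
  step 6: ¬F
  step 7: T

Answer: YES — reaches normal form T in 7 ≤ 7 steps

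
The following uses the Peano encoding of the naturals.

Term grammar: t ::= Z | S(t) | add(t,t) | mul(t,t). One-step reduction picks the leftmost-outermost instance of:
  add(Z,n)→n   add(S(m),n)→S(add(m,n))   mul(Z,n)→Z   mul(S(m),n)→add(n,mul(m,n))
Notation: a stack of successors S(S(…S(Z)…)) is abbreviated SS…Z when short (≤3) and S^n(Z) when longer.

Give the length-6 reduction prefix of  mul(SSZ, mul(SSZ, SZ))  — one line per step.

  start: mul(SSZ, mul(SSZ, SZ))
  →1  add(mul(SSZ, SZ), mul(SZ, mul(SSZ, SZ)))
  →2  add(add(SZ, mul(SZ, SZ)), mul(SZ, mul(SSZ, SZ)))
  →3  add(S(add(Z, mul(SZ, SZ))), mul(SZ, mul(SSZ, SZ)))
  →4  S(add(add(Z, mul(SZ, SZ)), mul(SZ, mul(SSZ, SZ))))
  →5  S(add(mul(SZ, SZ), mul(SZ, mul(SSZ, SZ))))
  →6  S(add(add(SZ, mul(Z, SZ)), mul(SZ, mul(SSZ, SZ))))

Answer: after 6 steps: S(add(add(SZ, mul(Z, SZ)), mul(SZ, mul(SSZ, SZ))))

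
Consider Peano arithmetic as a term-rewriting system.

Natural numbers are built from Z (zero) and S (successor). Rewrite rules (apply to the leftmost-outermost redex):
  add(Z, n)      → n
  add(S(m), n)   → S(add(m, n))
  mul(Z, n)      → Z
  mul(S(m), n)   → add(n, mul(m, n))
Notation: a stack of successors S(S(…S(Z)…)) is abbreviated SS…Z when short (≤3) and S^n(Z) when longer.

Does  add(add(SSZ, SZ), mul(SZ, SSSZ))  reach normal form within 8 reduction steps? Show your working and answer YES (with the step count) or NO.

Answer: NO — after 8 steps the term is S(S(S(add(SSSZ, mul(Z, SSSZ))))), not yet normal

Derivation:
  start: add(add(SSZ, SZ), mul(SZ, SSSZ))
  step 1: add(S(add(SZ, SZ)), mul(SZ, SSSZ))
  step 2: S(add(add(SZ, SZ), mul(SZ, SSSZ)))
  step 3: S(add(S(add(Z, SZ)), mul(SZ, SSSZ)))
  step 4: S(S(add(add(Z, SZ), mul(SZ, SSSZ))))
  step 5: S(S(add(SZ, mul(SZ, SSSZ))))
  step 6: S(S(S(add(Z, mul(SZ, SSSZ)))))
  step 7: S(S(S(mul(SZ, SSSZ))))
  step 8: S(S(S(add(SSSZ, mul(Z, SSSZ)))))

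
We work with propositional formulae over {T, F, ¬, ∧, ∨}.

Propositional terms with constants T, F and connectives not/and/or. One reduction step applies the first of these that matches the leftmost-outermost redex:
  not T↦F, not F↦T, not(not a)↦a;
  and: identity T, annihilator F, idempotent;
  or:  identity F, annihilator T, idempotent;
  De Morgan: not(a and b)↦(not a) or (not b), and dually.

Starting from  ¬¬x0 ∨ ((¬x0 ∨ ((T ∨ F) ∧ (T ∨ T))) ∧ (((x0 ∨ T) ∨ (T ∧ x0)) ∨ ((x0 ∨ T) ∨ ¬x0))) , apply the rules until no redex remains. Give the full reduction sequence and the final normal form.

Answer: normal form = T  (in 10 steps)

Reduction:
  start: ¬¬x0 ∨ ((¬x0 ∨ ((T ∨ F) ∧ (T ∨ T))) ∧ (((x0 ∨ T) ∨ (T ∧ x0)) ∨ ((x0 ∨ T) ∨ ¬x0)))
  step 1: x0 ∨ ((¬x0 ∨ ((T ∨ F) ∧ (T ∨ T))) ∧ (((x0 ∨ T) ∨ (T ∧ x0)) ∨ ((x0 ∨ T) ∨ ¬x0)))
  step 2: x0 ∨ ((¬x0 ∨ (T ∧ (T ∨ T))) ∧ (((x0 ∨ T) ∨ (T ∧ x0)) ∨ ((x0 ∨ T) ∨ ¬x0)))
  step 3: x0 ∨ ((¬x0 ∨ (T ∨ T)) ∧ (((x0 ∨ T) ∨ (T ∧ x0)) ∨ ((x0 ∨ T) ∨ ¬x0)))
  step 4: x0 ∨ ((¬x0 ∨ T) ∧ (((x0 ∨ T) ∨ (T ∧ x0)) ∨ ((x0 ∨ T) ∨ ¬x0)))
  step 5: x0 ∨ (T ∧ (((x0 ∨ T) ∨ (T ∧ x0)) ∨ ((x0 ∨ T) ∨ ¬x0)))
  step 6: x0 ∨ (((x0 ∨ T) ∨ (T ∧ x0)) ∨ ((x0 ∨ T) ∨ ¬x0))
  step 7: x0 ∨ ((T ∨ (T ∧ x0)) ∨ ((x0 ∨ T) ∨ ¬x0))
  step 8: x0 ∨ (T ∨ ((x0 ∨ T) ∨ ¬x0))
  step 9: x0 ∨ T
  step 10: T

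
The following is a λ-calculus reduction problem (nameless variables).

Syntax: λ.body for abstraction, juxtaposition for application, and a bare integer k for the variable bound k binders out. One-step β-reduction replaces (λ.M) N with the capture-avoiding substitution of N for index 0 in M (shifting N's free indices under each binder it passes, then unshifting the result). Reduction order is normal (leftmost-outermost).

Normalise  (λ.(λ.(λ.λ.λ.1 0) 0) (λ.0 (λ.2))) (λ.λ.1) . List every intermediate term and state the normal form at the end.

Answer: normal form = λ.λ.1 0  (in 3 steps)

Reduction:
  start: (λ.(λ.(λ.λ.λ.1 0) 0) (λ.0 (λ.2))) (λ.λ.1)
  →1  (λ.(λ.λ.λ.1 0) 0) (λ.0 (λ.λ.λ.1))
  →2  (λ.λ.λ.1 0) (λ.0 (λ.λ.λ.1))
  →3  λ.λ.1 0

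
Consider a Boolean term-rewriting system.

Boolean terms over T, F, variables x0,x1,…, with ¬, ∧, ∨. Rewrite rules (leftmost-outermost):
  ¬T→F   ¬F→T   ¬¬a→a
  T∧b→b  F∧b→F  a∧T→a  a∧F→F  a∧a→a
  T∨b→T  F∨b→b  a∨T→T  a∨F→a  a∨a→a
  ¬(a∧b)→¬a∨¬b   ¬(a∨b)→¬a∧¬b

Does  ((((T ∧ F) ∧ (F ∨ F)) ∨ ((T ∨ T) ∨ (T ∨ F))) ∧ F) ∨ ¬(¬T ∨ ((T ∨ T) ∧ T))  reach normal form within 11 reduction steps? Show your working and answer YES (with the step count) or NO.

  start: ((((T ∧ F) ∧ (F ∨ F)) ∨ ((T ∨ T) ∨ (T ∨ F))) ∧ F) ∨ ¬(¬T ∨ ((T ∨ T) ∧ T))
  →1  F ∨ ¬(¬T ∨ ((T ∨ T) ∧ T))
  →2  ¬(¬T ∨ ((T ∨ T) ∧ T))
  →3  ¬¬T ∧ ¬((T ∨ T) ∧ T)
  →4  T ∧ ¬((T ∨ T) ∧ T)
  →5  ¬((T ∨ T) ∧ T)
  →6  ¬(T ∨ T) ∨ ¬T
  →7  (¬T ∧ ¬T) ∨ ¬T
  →8  ¬T ∨ ¬T
  →9  ¬T
  →10  F

Answer: YES — reaches normal form F in 10 ≤ 11 steps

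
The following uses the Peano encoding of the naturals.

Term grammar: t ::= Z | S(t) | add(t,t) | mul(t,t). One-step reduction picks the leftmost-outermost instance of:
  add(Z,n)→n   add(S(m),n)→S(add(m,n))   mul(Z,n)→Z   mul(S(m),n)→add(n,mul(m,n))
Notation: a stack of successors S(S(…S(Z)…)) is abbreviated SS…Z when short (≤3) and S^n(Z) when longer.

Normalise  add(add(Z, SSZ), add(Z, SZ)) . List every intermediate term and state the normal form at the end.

Answer: normal form = SSSZ  (in 5 steps)

Working:
  start: add(add(Z, SSZ), add(Z, SZ))
  →1  add(SSZ, add(Z, SZ))
  →2  S(add(SZ, add(Z, SZ)))
  →3  S(S(add(Z, add(Z, SZ))))
  →4  S(S(add(Z, SZ)))
  →5  SSSZ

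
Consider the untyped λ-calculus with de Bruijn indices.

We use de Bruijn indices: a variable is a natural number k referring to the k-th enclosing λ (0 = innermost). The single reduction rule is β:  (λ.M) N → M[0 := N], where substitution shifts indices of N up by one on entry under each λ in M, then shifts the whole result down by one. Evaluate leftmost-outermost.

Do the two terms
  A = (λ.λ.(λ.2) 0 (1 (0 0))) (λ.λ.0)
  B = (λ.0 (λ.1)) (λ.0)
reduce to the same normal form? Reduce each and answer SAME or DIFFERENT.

Answer: SAME — A ⇓ λ.λ.0, B ⇓ λ.λ.0

Reduction:
Term A:
  start: (λ.λ.(λ.2) 0 (1 (0 0))) (λ.λ.0)
  step 1: λ.(λ.λ.λ.0) 0 ((λ.λ.0) (0 0))
  step 2: λ.(λ.λ.0) ((λ.λ.0) (0 0))
  step 3: λ.λ.0

Term B:
  start: (λ.0 (λ.1)) (λ.0)
  step 1: (λ.0) (λ.λ.0)
  step 2: λ.λ.0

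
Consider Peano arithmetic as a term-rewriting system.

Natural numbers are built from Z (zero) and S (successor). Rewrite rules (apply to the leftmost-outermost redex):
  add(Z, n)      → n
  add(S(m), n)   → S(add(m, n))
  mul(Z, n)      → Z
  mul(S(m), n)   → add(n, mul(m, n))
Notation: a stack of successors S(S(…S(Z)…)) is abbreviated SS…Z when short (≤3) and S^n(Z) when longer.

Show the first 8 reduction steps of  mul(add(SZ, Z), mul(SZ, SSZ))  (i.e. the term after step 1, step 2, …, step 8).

Answer: after 8 steps: S(S(add(mul(Z, SSZ), mul(add(Z, Z), mul(SZ, SSZ)))))

Reduction:
  start: mul(add(SZ, Z), mul(SZ, SSZ))
  [1] mul(S(add(Z, Z)), mul(SZ, SSZ))
  [2] add(mul(SZ, SSZ), mul(add(Z, Z), mul(SZ, SSZ)))
  [3] add(add(SSZ, mul(Z, SSZ)), mul(add(Z, Z), mul(SZ, SSZ)))
  [4] add(S(add(SZ, mul(Z, SSZ))), mul(add(Z, Z), mul(SZ, SSZ)))
  [5] S(add(add(SZ, mul(Z, SSZ)), mul(add(Z, Z), mul(SZ, SSZ))))
  [6] S(add(S(add(Z, mul(Z, SSZ))), mul(add(Z, Z), mul(SZ, SSZ))))
  [7] S(S(add(add(Z, mul(Z, SSZ)), mul(add(Z, Z), mul(SZ, SSZ)))))
  [8] S(S(add(mul(Z, SSZ), mul(add(Z, Z), mul(SZ, SSZ)))))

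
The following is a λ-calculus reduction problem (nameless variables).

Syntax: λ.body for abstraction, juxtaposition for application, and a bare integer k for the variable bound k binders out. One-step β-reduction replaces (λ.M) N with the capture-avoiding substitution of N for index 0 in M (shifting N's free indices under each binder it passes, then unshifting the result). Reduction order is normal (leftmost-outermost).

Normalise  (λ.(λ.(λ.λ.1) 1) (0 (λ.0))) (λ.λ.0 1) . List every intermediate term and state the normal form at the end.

  start: (λ.(λ.(λ.λ.1) 1) (0 (λ.0))) (λ.λ.0 1)
  step 1: (λ.(λ.λ.1) (λ.λ.0 1)) ((λ.λ.0 1) (λ.0))
  step 2: (λ.λ.1) (λ.λ.0 1)
  step 3: λ.λ.λ.0 1

Answer: normal form = λ.λ.λ.0 1  (in 3 steps)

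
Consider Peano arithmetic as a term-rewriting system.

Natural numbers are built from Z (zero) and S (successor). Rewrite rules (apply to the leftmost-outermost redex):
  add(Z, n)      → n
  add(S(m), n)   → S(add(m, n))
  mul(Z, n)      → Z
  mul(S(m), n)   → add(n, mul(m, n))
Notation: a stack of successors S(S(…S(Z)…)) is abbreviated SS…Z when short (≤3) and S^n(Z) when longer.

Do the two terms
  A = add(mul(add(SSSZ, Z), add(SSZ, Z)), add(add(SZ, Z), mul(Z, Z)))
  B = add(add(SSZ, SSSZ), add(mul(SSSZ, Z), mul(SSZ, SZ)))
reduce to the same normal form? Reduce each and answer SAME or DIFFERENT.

Answer: SAME — A ⇓ S^7(Z), B ⇓ S^7(Z)

Reduction:
Term A:
  start: add(mul(add(SSSZ, Z), add(SSZ, Z)), add(add(SZ, Z), mul(Z, Z)))
  →1  add(mul(S(add(SSZ, Z)), add(SSZ, Z)), add(add(SZ, Z), mul(Z, Z)))
  →2  add(add(add(SSZ, Z), mul(add(SSZ, Z), add(SSZ, Z))), add(add(SZ, Z), mul(Z, Z)))
  →3  add(add(S(add(SZ, Z)), mul(add(SSZ, Z), add(SSZ, Z))), add(add(SZ, Z), mul(Z, Z)))
  →4  add(S(add(add(SZ, Z), mul(add(SSZ, Z), add(SSZ, Z)))), add(add(SZ, Z), mul(Z, Z)))
  →5  S(add(add(add(SZ, Z), mul(add(SSZ, Z), add(SSZ, Z))), add(add(SZ, Z), mul(Z, Z))))
  →6  S(add(add(S(add(Z, Z)), mul(add(SSZ, Z), add(SSZ, Z))), add(add(SZ, Z), mul(Z, Z))))
  →7  S(add(S(add(add(Z, Z), mul(add(SSZ, Z), add(SSZ, Z)))), add(add(SZ, Z), mul(Z, Z))))
  →8  S(S(add(add(add(Z, Z), mul(add(SSZ, Z), add(SSZ, Z))), add(add(SZ, Z), mul(Z, Z)))))
  →9  S(S(add(add(Z, mul(add(SSZ, Z), add(SSZ, Z))), add(add(SZ, Z), mul(Z, Z)))))
  →10  S(S(add(mul(add(SSZ, Z), add(SSZ, Z)), add(add(SZ, Z), mul(Z, Z)))))
  →11  S(S(add(mul(S(add(SZ, Z)), add(SSZ, Z)), add(add(SZ, Z), mul(Z, Z)))))
  →12  S(S(add(add(add(SSZ, Z), mul(add(SZ, Z), add(SSZ, Z))), add(add(SZ, Z), mul(Z, Z)))))
  →13  S(S(add(add(S(add(SZ, Z)), mul(add(SZ, Z), add(SSZ, Z))), add(add(SZ, Z), mul(Z, Z)))))
  →14  S(S(add(S(add(add(SZ, Z), mul(add(SZ, Z), add(SSZ, Z)))), add(add(SZ, Z), mul(Z, Z)))))
  →15  S(S(S(add(add(add(SZ, Z), mul(add(SZ, Z), add(SSZ, Z))), add(add(SZ, Z), mul(Z, Z))))))
  →16  S(S(S(add(add(S(add(Z, Z)), mul(add(SZ, Z), add(SSZ, Z))), add(add(SZ, Z), mul(Z, Z))))))
  →17  S(S(S(add(S(add(add(Z, Z), mul(add(SZ, Z), add(SSZ, Z)))), add(add(SZ, Z), mul(Z, Z))))))
  →18  S(S(S(S(add(add(add(Z, Z), mul(add(SZ, Z), add(SSZ, Z))), add(add(SZ, Z), mul(Z, Z)))))))
  →19  S(S(S(S(add(add(Z, mul(add(SZ, Z), add(SSZ, Z))), add(add(SZ, Z), mul(Z, Z)))))))
  →20  S(S(S(S(add(mul(add(SZ, Z), add(SSZ, Z)), add(add(SZ, Z), mul(Z, Z)))))))
  →21  S(S(S(S(add(mul(S(add(Z, Z)), add(SSZ, Z)), add(add(SZ, Z), mul(Z, Z)))))))
  →22  S(S(S(S(add(add(add(SSZ, Z), mul(add(Z, Z), add(SSZ, Z))), add(add(SZ, Z), mul(Z, Z)))))))
  →23  S(S(S(S(add(add(S(add(SZ, Z)), mul(add(Z, Z), add(SSZ, Z))), add(add(SZ, Z), mul(Z, Z)))))))
  →24  S(S(S(S(add(S(add(add(SZ, Z), mul(add(Z, Z), add(SSZ, Z)))), add(add(SZ, Z), mul(Z, Z)))))))
  →25  S(S(S(S(S(add(add(add(SZ, Z), mul(add(Z, Z), add(SSZ, Z))), add(add(SZ, Z), mul(Z, Z))))))))
  →26  S(S(S(S(S(add(add(S(add(Z, Z)), mul(add(Z, Z), add(SSZ, Z))), add(add(SZ, Z), mul(Z, Z))))))))
  →27  S(S(S(S(S(add(S(add(add(Z, Z), mul(add(Z, Z), add(SSZ, Z)))), add(add(SZ, Z), mul(Z, Z))))))))
  →28  S(S(S(S(S(S(add(add(add(Z, Z), mul(add(Z, Z), add(SSZ, Z))), add(add(SZ, Z), mul(Z, Z)))))))))
  →29  S(S(S(S(S(S(add(add(Z, mul(add(Z, Z), add(SSZ, Z))), add(add(SZ, Z), mul(Z, Z)))))))))
  →30  S(S(S(S(S(S(add(mul(add(Z, Z), add(SSZ, Z)), add(add(SZ, Z), mul(Z, Z)))))))))
  →31  S(S(S(S(S(S(add(mul(Z, add(SSZ, Z)), add(add(SZ, Z), mul(Z, Z)))))))))
  →32  S(S(S(S(S(S(add(Z, add(add(SZ, Z), mul(Z, Z)))))))))
  →33  S(S(S(S(S(S(add(add(SZ, Z), mul(Z, Z))))))))
  →34  S(S(S(S(S(S(add(S(add(Z, Z)), mul(Z, Z))))))))
  →35  S(S(S(S(S(S(S(add(add(Z, Z), mul(Z, Z)))))))))
  →36  S(S(S(S(S(S(S(add(Z, mul(Z, Z)))))))))
  →37  S(S(S(S(S(S(S(mul(Z, Z))))))))
  →38  S^7(Z)

Term B:
  start: add(add(SSZ, SSSZ), add(mul(SSSZ, Z), mul(SSZ, SZ)))
  →1  add(S(add(SZ, SSSZ)), add(mul(SSSZ, Z), mul(SSZ, SZ)))
  →2  S(add(add(SZ, SSSZ), add(mul(SSSZ, Z), mul(SSZ, SZ))))
  →3  S(add(S(add(Z, SSSZ)), add(mul(SSSZ, Z), mul(SSZ, SZ))))
  →4  S(S(add(add(Z, SSSZ), add(mul(SSSZ, Z), mul(SSZ, SZ)))))
  →5  S(S(add(SSSZ, add(mul(SSSZ, Z), mul(SSZ, SZ)))))
  →6  S(S(S(add(SSZ, add(mul(SSSZ, Z), mul(SSZ, SZ))))))
  →7  S(S(S(S(add(SZ, add(mul(SSSZ, Z), mul(SSZ, SZ)))))))
  →8  S(S(S(S(S(add(Z, add(mul(SSSZ, Z), mul(SSZ, SZ))))))))
  →9  S(S(S(S(S(add(mul(SSSZ, Z), mul(SSZ, SZ)))))))
  →10  S(S(S(S(S(add(add(Z, mul(SSZ, Z)), mul(SSZ, SZ)))))))
  →11  S(S(S(S(S(add(mul(SSZ, Z), mul(SSZ, SZ)))))))
  →12  S(S(S(S(S(add(add(Z, mul(SZ, Z)), mul(SSZ, SZ)))))))
  →13  S(S(S(S(S(add(mul(SZ, Z), mul(SSZ, SZ)))))))
  →14  S(S(S(S(S(add(add(Z, mul(Z, Z)), mul(SSZ, SZ)))))))
  →15  S(S(S(S(S(add(mul(Z, Z), mul(SSZ, SZ)))))))
  →16  S(S(S(S(S(add(Z, mul(SSZ, SZ)))))))
  →17  S(S(S(S(S(mul(SSZ, SZ))))))
  →18  S(S(S(S(S(add(SZ, mul(SZ, SZ)))))))
  →19  S(S(S(S(S(S(add(Z, mul(SZ, SZ))))))))
  →20  S(S(S(S(S(S(mul(SZ, SZ)))))))
  →21  S(S(S(S(S(S(add(SZ, mul(Z, SZ))))))))
  →22  S(S(S(S(S(S(S(add(Z, mul(Z, SZ)))))))))
  →23  S(S(S(S(S(S(S(mul(Z, SZ))))))))
  →24  S^7(Z)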